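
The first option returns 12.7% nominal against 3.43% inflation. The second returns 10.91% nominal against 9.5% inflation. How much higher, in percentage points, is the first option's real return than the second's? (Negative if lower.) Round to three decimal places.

7.675

The first option real return: 1.127/1.0343 − 1 = 8.9626%.
The second real return: 1.1091/1.095 − 1 = 1.2877%.
Difference: 8.9626 − 1.2877 = 7.6749 pp.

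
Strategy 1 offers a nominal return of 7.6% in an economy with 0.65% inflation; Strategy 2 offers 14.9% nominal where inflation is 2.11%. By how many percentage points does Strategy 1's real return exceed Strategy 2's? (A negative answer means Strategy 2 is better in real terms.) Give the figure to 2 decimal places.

-5.62

Strategy 1 real return: 1.076/1.0065 − 1 = 6.905%.
Strategy 2 real return: 1.149/1.0211 − 1 = 12.526%.
Difference: 6.905 − 12.526 = -5.621 pp.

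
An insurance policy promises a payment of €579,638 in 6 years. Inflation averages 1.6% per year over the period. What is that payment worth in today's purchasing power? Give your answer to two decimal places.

Price-level factor over 6 years: (1 + 1.6%)^6 ≈ 1.0999229093.
Purchasing power today: €579,638 divided by that factor.

€526,980.57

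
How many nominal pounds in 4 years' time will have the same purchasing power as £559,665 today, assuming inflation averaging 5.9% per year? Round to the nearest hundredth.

Cumulative price-level factor: (1+5.9%)^4 ≈ 1.2577196334.
The nominal amount required is £559,665 scaled up by that factor.

£703,901.66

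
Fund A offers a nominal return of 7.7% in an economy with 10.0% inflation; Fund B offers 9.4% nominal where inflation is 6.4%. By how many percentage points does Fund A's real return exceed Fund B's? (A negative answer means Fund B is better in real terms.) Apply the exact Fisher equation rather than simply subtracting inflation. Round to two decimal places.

Fund A real return: 1.077/1.100 − 1 = -2.091%.
Fund B real return: 1.094/1.064 − 1 = 2.820%.
Difference: -2.091 − 2.820 = -4.911 pp.

-4.91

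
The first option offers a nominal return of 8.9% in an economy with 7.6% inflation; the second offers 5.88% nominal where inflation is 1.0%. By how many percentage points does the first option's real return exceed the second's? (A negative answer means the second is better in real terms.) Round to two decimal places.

The first option real return: 1.089/1.076 − 1 = 1.208%.
The second real return: 1.0588/1.010 − 1 = 4.832%.
Difference: 1.208 − 4.832 = -3.624 pp.

-3.62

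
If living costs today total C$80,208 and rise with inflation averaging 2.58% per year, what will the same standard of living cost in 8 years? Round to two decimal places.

C$98,337.52

Cumulative price-level factor: (1+2.58%)^8 ≈ 1.2260313005.
The nominal amount required is C$80,208 scaled up by that factor.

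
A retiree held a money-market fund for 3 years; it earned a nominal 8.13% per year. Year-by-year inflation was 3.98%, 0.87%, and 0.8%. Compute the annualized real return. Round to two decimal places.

Cumulative inflation factor: 1.0398 × 1.0087 × 1.008 ≈ 1.05724.
Nominal growth factor: 1.26427. Real growth factor = 1.26427 / 1.05724 ≈ 1.19582.
Annualized: 1.19582^(1/3) − 1 ≈ 0.06142.

6.14%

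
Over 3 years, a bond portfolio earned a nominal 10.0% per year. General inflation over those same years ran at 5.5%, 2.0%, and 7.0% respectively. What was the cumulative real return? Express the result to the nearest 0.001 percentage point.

Cumulative inflation factor: 1.055 × 1.020 × 1.070 ≈ 1.15143.
Nominal growth factor: 1.33100. Real growth factor = 1.33100 / 1.15143 ≈ 1.15596.
Total real return ≈ 15.5957%.

15.596%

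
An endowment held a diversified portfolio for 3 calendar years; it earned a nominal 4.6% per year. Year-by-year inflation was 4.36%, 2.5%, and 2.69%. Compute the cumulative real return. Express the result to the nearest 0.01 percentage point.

Cumulative inflation factor: 1.0436 × 1.025 × 1.0269 ≈ 1.09846.
Nominal growth factor: 1.14445. Real growth factor = 1.14445 / 1.09846 ≈ 1.04186.
Total real return ≈ 4.1859%.

4.19%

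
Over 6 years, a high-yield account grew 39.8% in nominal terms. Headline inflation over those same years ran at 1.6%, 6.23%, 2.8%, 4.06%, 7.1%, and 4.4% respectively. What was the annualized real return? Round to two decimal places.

1.34%

Cumulative inflation factor: 1.016 × 1.0623 × 1.028 × 1.0406 × 1.071 × 1.044 ≈ 1.29095.
Nominal growth factor: 1.39800. Real growth factor = 1.39800 / 1.29095 ≈ 1.08293.
Annualized: 1.08293^(1/6) − 1 ≈ 0.01337.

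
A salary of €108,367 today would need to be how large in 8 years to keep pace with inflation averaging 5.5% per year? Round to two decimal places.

€166,309.37

Cumulative price-level factor: (1+5.5%)^8 ≈ 1.5346865150.
The nominal amount required is €108,367 scaled up by that factor.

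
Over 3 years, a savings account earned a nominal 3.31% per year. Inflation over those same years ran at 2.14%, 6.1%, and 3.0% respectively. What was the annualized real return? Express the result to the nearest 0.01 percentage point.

Cumulative inflation factor: 1.0214 × 1.061 × 1.030 ≈ 1.11622.
Nominal growth factor: 1.10262. Real growth factor = 1.10262 / 1.11622 ≈ 0.98782.
Annualized: 0.98782^(1/3) − 1 ≈ -0.00408.

-0.41%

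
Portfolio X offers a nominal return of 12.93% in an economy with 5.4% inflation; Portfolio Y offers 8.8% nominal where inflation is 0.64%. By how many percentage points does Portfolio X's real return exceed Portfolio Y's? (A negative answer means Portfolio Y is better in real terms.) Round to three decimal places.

-0.964

Portfolio X real return: 1.1293/1.054 − 1 = 7.1442%.
Portfolio Y real return: 1.088/1.0064 − 1 = 8.1081%.
Difference: 7.1442 − 8.1081 = -0.9639 pp.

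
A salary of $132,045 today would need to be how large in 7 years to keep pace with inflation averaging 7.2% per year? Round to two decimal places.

$214,825.32

Cumulative price-level factor: (1+7.2%)^7 ≈ 1.6269098835.
The nominal amount required is $132,045 scaled up by that factor.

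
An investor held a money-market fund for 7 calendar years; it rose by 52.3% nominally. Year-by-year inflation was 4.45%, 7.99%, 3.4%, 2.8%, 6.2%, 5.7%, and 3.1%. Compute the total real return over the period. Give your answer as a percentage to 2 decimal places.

Cumulative inflation factor: 1.0445 × 1.0799 × 1.034 × 1.028 × 1.062 × 1.057 × 1.031 ≈ 1.38760.
Nominal growth factor: 1.52300. Real growth factor = 1.52300 / 1.38760 ≈ 1.09758.
Total real return ≈ 9.7580%.

9.76%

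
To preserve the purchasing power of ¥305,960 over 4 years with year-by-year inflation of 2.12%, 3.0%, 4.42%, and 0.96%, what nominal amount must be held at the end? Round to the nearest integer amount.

Cumulative price-level factor: 1.0212 × 1.030 × 1.0442 × 1.0096 ≈ 1.1088710919.
Multiplying ¥305,960 by the price-level factor gives the future nominal sum.

¥339,270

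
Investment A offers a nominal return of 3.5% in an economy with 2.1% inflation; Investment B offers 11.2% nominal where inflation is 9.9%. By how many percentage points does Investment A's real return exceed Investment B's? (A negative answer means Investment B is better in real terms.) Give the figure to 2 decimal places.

0.19

Investment A real return: 1.035/1.021 − 1 = 1.371%.
Investment B real return: 1.112/1.099 − 1 = 1.183%.
Difference: 1.371 − 1.183 = 0.188 pp.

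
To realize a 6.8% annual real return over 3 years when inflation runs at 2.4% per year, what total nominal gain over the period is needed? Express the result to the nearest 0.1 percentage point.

30.8%

Required annual nominal rate: (1+6.8%)(1+2.4%) − 1 = 9.3632%.
Cumulative over 3 years: (1 + 0.093632)^3 − 1 ≈ 0.30802.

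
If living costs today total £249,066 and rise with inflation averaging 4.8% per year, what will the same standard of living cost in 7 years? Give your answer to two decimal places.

Cumulative price-level factor: (1+4.8%)^7 ≈ 1.3884459516.
Multiplying £249,066 by the price-level factor gives the future nominal sum.

£345,814.68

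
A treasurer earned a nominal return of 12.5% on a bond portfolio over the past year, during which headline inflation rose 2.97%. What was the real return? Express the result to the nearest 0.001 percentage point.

9.255%

Real return via the Fisher equation: (1 + 12.5%)/(1 + 2.97%) − 1 = 1.125/1.0297 − 1 ≈ 0.09255.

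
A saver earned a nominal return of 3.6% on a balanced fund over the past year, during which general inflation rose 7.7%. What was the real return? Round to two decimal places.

Real return via the Fisher equation: (1 + 3.6%)/(1 + 7.7%) − 1 = 1.036/1.077 − 1 ≈ -0.03807.

-3.81%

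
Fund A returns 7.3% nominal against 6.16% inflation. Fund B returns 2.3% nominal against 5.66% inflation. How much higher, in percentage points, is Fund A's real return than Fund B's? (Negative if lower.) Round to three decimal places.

Fund A real return: 1.073/1.0616 − 1 = 1.0739%.
Fund B real return: 1.023/1.0566 − 1 = -3.1800%.
Difference: 1.0739 − (-3.1800) = 4.2539 pp.

4.254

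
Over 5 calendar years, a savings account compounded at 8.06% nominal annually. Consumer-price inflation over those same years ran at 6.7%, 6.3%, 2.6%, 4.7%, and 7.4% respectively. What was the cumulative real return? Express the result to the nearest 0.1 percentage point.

12.6%

Cumulative inflation factor: 1.067 × 1.063 × 1.026 × 1.047 × 1.074 ≈ 1.30857.
Nominal growth factor: 1.47341. Real growth factor = 1.47341 / 1.30857 ≈ 1.12598.
Total real return ≈ 12.5975%.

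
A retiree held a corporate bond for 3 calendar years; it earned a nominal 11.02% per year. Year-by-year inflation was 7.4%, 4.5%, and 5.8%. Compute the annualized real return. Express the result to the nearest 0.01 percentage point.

4.84%

Cumulative inflation factor: 1.074 × 1.045 × 1.058 ≈ 1.18743.
Nominal growth factor: 1.36837. Real growth factor = 1.36837 / 1.18743 ≈ 1.15238.
Annualized: 1.15238^(1/3) − 1 ≈ 0.04841.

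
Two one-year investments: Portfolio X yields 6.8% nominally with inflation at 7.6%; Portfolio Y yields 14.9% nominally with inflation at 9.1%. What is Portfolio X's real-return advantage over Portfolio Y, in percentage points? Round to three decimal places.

-6.060

Portfolio X real return: 1.068/1.076 − 1 = -0.7435%.
Portfolio Y real return: 1.149/1.091 − 1 = 5.3162%.
Difference: -0.7435 − 5.3162 = -6.0597 pp.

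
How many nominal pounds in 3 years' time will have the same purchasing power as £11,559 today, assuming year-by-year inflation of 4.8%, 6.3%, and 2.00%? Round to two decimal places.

Cumulative price-level factor: 1.048 × 1.063 × 1.0200 = 1.13630448.
Multiplying £11,559 by the price-level factor gives the future nominal sum.

£13,134.54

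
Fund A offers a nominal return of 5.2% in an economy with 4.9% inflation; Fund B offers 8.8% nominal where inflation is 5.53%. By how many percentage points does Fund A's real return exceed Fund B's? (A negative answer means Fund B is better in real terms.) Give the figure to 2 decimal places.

Fund A real return: 1.052/1.049 − 1 = 0.286%.
Fund B real return: 1.088/1.0553 − 1 = 3.099%.
Difference: 0.286 − 3.099 = -2.813 pp.

-2.81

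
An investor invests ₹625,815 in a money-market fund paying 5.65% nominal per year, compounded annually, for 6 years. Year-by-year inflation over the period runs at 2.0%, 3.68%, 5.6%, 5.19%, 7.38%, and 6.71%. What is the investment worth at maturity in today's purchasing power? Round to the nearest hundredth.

Nominal value at maturity: ₹625,815 × (1 + 5.65%)^6 ≈ ₹870,287.96.
Price-level factor over 6 years: 1.020 × 1.0368 × 1.056 × 1.0519 × 1.0738 × 1.0671 ≈ 1.3460526678.
The maturity value deflated by that factor is the answer in today's purchasing power.

₹646,548.22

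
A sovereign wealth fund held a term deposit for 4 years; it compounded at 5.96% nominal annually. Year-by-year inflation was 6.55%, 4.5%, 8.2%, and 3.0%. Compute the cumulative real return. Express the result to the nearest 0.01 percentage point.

1.59%

Cumulative inflation factor: 1.0655 × 1.045 × 1.082 × 1.030 ≈ 1.24089.
Nominal growth factor: 1.26057. Real growth factor = 1.26057 / 1.24089 ≈ 1.01586.
Total real return ≈ 1.5859%.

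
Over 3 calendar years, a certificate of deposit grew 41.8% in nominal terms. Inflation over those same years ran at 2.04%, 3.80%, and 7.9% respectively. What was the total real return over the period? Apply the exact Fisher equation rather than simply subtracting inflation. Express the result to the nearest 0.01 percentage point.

24.08%

Cumulative inflation factor: 1.0204 × 1.0380 × 1.079 ≈ 1.14285.
Nominal growth factor: 1.41800. Real growth factor = 1.41800 / 1.14285 ≈ 1.24076.
Total real return ≈ 24.0758%.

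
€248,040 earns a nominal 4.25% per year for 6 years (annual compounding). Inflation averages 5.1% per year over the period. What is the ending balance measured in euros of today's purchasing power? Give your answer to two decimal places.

€236,244.56

Nominal value at maturity: €248,040 × (1 + 4.25%)^6 ≈ €318,403.70.
Price-level factor over 6 years: (1 + 5.1%)^6 ≈ 1.3477715858.
Dividing the nominal maturity value by the price-level factor gives the value in today's money.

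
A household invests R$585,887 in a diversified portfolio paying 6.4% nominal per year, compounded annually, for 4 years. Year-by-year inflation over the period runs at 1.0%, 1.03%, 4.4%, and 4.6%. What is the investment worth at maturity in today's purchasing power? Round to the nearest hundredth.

R$673,870.53

Nominal value at maturity: R$585,887 × (1 + 6.4%)^4 ≈ R$750,897.01.
Price-level factor over 4 years: 1.010 × 1.0103 × 1.044 × 1.046 ≈ 1.1143045657.
The maturity value deflated by that factor is the answer in today's purchasing power.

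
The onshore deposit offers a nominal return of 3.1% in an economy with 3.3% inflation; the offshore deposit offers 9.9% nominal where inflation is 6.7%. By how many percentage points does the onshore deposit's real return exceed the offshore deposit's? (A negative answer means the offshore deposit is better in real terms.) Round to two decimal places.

The onshore deposit real return: 1.031/1.033 − 1 = -0.194%.
The offshore deposit real return: 1.099/1.067 − 1 = 2.999%.
Difference: -0.194 − 2.999 = -3.193 pp.

-3.19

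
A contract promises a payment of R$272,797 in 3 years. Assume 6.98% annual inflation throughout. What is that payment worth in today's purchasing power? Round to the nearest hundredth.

R$222,808.53

Price-level factor over 3 years: (1 + 6.98%)^3 ≈ 1.2243561884.
Purchasing power today: R$272,797 divided by that factor.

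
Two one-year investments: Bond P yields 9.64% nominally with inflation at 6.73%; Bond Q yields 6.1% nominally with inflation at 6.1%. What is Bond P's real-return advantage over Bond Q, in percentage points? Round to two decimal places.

2.73

Bond P real return: 1.0964/1.0673 − 1 = 2.727%.
Bond Q real return: 1.061/1.061 − 1 = 0.000%.
Difference: 2.727 − 0.000 = 2.727 pp.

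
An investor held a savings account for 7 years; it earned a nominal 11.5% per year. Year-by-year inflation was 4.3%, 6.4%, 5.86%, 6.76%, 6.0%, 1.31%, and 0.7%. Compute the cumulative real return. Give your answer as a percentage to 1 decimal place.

58.0%

Cumulative inflation factor: 1.043 × 1.064 × 1.0586 × 1.0676 × 1.060 × 1.0131 × 1.007 ≈ 1.35629.
Nominal growth factor: 2.14252. Real growth factor = 2.14252 / 1.35629 ≈ 1.57968.
Total real return ≈ 57.9683%.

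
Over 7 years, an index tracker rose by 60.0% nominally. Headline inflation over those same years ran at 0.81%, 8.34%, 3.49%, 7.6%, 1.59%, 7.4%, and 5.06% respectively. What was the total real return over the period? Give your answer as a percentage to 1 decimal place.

14.8%

Cumulative inflation factor: 1.0081 × 1.0834 × 1.0349 × 1.076 × 1.0159 × 1.074 × 1.0506 ≈ 1.39411.
Nominal growth factor: 1.60000. Real growth factor = 1.60000 / 1.39411 ≈ 1.14769.
Total real return ≈ 14.7689%.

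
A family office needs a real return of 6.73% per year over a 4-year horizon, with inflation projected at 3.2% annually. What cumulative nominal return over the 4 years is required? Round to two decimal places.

Required annual nominal rate: (1+6.73%)(1+3.2%) − 1 = 10.14536%.
Cumulative over 4 years: (1 + 0.1014536)^4 − 1 ≈ 0.47185.

47.19%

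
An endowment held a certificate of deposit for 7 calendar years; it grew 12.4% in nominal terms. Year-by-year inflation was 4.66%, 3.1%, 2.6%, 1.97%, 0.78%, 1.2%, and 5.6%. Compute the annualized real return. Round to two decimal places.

Cumulative inflation factor: 1.0466 × 1.031 × 1.026 × 1.0197 × 1.0078 × 1.012 × 1.056 ≈ 1.21584.
Nominal growth factor: 1.12400. Real growth factor = 1.12400 / 1.21584 ≈ 0.92446.
Annualized: 0.92446^(1/7) − 1 ≈ -0.01116.

-1.12%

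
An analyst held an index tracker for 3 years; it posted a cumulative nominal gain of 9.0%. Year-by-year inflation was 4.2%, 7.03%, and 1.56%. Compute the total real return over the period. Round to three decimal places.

Cumulative inflation factor: 1.042 × 1.0703 × 1.0156 ≈ 1.13265.
Nominal growth factor: 1.09000. Real growth factor = 1.09000 / 1.13265 ≈ 0.96234.
Total real return ≈ -3.7656%.

-3.766%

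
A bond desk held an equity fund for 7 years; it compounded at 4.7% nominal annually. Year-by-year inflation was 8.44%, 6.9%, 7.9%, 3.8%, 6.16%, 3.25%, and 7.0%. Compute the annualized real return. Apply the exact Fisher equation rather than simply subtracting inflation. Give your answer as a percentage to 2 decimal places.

-1.40%

Cumulative inflation factor: 1.0844 × 1.069 × 1.079 × 1.038 × 1.0616 × 1.0325 × 1.070 ≈ 1.52272.
Nominal growth factor: 1.37920. Real growth factor = 1.37920 / 1.52272 ≈ 0.90575.
Annualized: 0.90575^(1/7) − 1 ≈ -0.01404.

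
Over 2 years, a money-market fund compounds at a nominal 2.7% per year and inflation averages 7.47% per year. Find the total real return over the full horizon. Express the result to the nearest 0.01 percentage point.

-8.68%

The annual real rate is (1+2.7%)/(1+7.47%) − 1 = -4.4384%.
Compounded over 2 years: (1 + -0.044384)^2 − 1 ≈ -0.08680.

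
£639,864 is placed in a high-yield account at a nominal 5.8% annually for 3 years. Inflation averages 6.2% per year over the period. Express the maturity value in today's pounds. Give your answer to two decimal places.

Nominal value at maturity: £639,864 × (1 + 5.8%)^3 ≈ £757,782.69.
Price-level factor over 3 years: (1 + 6.2%)^3 = 1.197770328.
The maturity value deflated by that factor is the answer in today's purchasing power.

£632,661.10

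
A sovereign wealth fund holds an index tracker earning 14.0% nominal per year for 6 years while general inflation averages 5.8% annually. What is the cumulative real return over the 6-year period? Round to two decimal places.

The annual real rate is (1+14.0%)/(1+5.8%) − 1 = 7.7505%.
Compounded over 6 years: (1 + 0.077505)^6 − 1 ≈ 0.56500.

56.50%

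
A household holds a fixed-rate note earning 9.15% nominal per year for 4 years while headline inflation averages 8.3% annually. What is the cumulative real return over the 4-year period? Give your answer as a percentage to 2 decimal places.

3.18%

The annual real rate is (1+9.15%)/(1+8.3%) − 1 = 0.7849%.
Compounded over 4 years: (1 + 0.007849)^4 − 1 ≈ 0.03177.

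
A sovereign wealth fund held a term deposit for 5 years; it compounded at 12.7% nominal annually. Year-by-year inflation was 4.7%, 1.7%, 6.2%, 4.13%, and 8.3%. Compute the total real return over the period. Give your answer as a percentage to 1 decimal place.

42.6%

Cumulative inflation factor: 1.047 × 1.017 × 1.062 × 1.0413 × 1.083 ≈ 1.27525.
Nominal growth factor: 1.81811. Real growth factor = 1.81811 / 1.27525 ≈ 1.42568.
Total real return ≈ 42.5683%.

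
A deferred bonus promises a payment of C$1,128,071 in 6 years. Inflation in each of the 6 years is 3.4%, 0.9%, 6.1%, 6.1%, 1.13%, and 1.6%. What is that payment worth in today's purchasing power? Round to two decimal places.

Price-level factor over 6 years: 1.034 × 1.009 × 1.061 × 1.061 × 1.0113 × 1.016 ≈ 1.2067468893.
Purchasing power today: C$1,128,071 divided by that factor.

C$934,803.32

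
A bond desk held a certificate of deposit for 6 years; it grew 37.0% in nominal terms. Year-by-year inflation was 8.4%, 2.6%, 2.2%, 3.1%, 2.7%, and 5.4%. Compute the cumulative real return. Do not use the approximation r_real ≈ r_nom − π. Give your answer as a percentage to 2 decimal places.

Cumulative inflation factor: 1.084 × 1.026 × 1.022 × 1.031 × 1.027 × 1.054 ≈ 1.26852.
Nominal growth factor: 1.37000. Real growth factor = 1.37000 / 1.26852 ≈ 1.08000.
Total real return ≈ 7.9999%.

8.00%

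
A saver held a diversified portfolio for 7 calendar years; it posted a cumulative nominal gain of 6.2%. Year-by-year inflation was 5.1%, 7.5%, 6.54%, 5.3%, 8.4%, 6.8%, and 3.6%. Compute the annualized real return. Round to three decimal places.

Cumulative inflation factor: 1.051 × 1.075 × 1.0654 × 1.053 × 1.084 × 1.068 × 1.036 ≈ 1.52024.
Nominal growth factor: 1.06200. Real growth factor = 1.06200 / 1.52024 ≈ 0.69857.
Annualized: 0.69857^(1/7) − 1 ≈ -0.04995.

-4.995%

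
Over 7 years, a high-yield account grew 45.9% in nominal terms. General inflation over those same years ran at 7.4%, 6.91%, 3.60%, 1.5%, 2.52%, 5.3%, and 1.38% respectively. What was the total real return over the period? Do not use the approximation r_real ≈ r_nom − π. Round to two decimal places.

Cumulative inflation factor: 1.074 × 1.0691 × 1.0360 × 1.015 × 1.0252 × 1.053 × 1.0138 ≈ 1.32141.
Nominal growth factor: 1.45900. Real growth factor = 1.45900 / 1.32141 ≈ 1.10412.
Total real return ≈ 10.4123%.

10.41%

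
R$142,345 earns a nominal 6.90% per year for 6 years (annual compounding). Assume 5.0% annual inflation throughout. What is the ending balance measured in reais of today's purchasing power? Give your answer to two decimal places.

Nominal value at maturity: R$142,345 × (1 + 6.90%)^6 ≈ R$212,426.38.
Price-level factor over 6 years: (1 + 5.0%)^6 ≈ 1.3400956406.
Dividing the nominal maturity value by the price-level factor gives the value in today's money.

R$158,515.84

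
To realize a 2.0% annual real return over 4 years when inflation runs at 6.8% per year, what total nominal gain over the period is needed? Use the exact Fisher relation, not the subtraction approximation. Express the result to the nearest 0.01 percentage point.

40.83%

Required annual nominal rate: (1+2.0%)(1+6.8%) − 1 = 8.936%.
Cumulative over 4 years: (1 + 0.08936)^4 − 1 ≈ 0.40827.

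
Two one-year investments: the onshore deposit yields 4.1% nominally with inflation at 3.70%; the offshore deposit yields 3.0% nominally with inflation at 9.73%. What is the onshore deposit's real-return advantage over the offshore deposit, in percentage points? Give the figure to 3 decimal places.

The onshore deposit real return: 1.041/1.0370 − 1 = 0.3857%.
The offshore deposit real return: 1.030/1.0973 − 1 = -6.1332%.
Difference: 0.3857 − (-6.1332) = 6.5189 pp.

6.519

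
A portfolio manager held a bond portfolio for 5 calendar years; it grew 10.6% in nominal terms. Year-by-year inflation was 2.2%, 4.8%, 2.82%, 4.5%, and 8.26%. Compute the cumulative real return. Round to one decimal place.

Cumulative inflation factor: 1.022 × 1.048 × 1.0282 × 1.045 × 1.0826 ≈ 1.24587.
Nominal growth factor: 1.10600. Real growth factor = 1.10600 / 1.24587 ≈ 0.88773.
Total real return ≈ -11.2270%.

-11.2%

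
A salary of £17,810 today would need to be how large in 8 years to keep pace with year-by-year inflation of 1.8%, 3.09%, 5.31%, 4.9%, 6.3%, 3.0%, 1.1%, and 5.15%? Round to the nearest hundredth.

Cumulative price-level factor: 1.018 × 1.0309 × 1.0531 × 1.049 × 1.063 × 1.030 × 1.011 × 1.0515 ≈ 1.3493988647.
The nominal amount required is £17,810 scaled up by that factor.

£24,032.79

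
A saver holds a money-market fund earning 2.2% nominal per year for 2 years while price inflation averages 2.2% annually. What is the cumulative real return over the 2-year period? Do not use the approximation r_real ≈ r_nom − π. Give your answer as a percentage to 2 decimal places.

The annual real rate is (1+2.2%)/(1+2.2%) − 1 = 0.0000%.
Compounded over 2 years: (1 + 0.000000)^2 − 1 ≈ 0.00000.

0.00%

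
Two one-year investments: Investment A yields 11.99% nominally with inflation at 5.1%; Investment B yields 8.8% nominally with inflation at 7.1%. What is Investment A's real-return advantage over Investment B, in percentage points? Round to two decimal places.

4.97

Investment A real return: 1.1199/1.051 − 1 = 6.556%.
Investment B real return: 1.088/1.071 − 1 = 1.587%.
Difference: 6.556 − 1.587 = 4.969 pp.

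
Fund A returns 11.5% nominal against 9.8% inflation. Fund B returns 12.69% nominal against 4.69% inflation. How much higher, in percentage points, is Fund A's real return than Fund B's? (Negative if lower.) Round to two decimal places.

Fund A real return: 1.115/1.098 − 1 = 1.548%.
Fund B real return: 1.1269/1.0469 − 1 = 7.642%.
Difference: 1.548 − 7.642 = -6.094 pp.

-6.09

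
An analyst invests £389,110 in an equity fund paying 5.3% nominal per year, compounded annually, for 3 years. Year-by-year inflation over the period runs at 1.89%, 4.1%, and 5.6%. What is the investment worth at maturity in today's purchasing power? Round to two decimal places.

£405,612.47

Nominal value at maturity: £389,110 × (1 + 5.3%)^3 ≈ £454,315.45.
Price-level factor over 3 years: 1.0189 × 1.041 × 1.056 = 1.1200726944.
The maturity value deflated by that factor is the answer in today's purchasing power.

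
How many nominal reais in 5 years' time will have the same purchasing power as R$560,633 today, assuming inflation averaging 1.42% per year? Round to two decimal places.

Cumulative price-level factor: (1+1.42%)^5 ≈ 1.0730452368.
Multiplying R$560,633 by the price-level factor gives the future nominal sum.

R$601,584.57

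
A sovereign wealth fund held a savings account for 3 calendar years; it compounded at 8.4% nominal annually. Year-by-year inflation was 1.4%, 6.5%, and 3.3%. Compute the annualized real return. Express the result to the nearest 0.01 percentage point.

4.52%

Cumulative inflation factor: 1.014 × 1.065 × 1.033 ≈ 1.11555.
Nominal growth factor: 1.27376. Real growth factor = 1.27376 / 1.11555 ≈ 1.14183.
Annualized: 1.14183^(1/3) − 1 ≈ 0.04520.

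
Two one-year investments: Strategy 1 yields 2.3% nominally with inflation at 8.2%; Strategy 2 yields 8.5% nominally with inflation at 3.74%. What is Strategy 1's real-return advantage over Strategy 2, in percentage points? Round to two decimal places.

Strategy 1 real return: 1.023/1.082 − 1 = -5.453%.
Strategy 2 real return: 1.085/1.0374 − 1 = 4.588%.
Difference: -5.453 − 4.588 = -10.041 pp.

-10.04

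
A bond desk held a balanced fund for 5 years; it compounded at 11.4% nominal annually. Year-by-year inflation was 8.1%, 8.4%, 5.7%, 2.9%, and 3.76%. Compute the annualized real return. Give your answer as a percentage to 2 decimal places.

5.34%

Cumulative inflation factor: 1.081 × 1.084 × 1.057 × 1.029 × 1.0376 ≈ 1.32244.
Nominal growth factor: 1.71564. Real growth factor = 1.71564 / 1.32244 ≈ 1.29733.
Annualized: 1.29733^(1/5) − 1 ≈ 0.05344.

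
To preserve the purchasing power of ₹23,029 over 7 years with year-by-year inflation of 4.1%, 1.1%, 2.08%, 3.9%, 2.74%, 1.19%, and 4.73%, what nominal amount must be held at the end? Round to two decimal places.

Cumulative price-level factor: 1.041 × 1.011 × 1.0208 × 1.039 × 1.0274 × 1.0119 × 1.0473 ≈ 1.2153639630.
The nominal amount required is ₹23,029 scaled up by that factor.

₹27,988.62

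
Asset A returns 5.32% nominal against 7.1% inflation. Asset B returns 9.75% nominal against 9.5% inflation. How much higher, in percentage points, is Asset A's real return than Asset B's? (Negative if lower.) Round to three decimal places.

-1.890

Asset A real return: 1.0532/1.071 − 1 = -1.6620%.
Asset B real return: 1.0975/1.095 − 1 = 0.2283%.
Difference: -1.6620 − 0.2283 = -1.8903 pp.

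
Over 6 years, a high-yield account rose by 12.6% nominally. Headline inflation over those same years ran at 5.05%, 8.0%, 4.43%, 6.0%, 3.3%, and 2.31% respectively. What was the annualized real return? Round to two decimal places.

-2.70%

Cumulative inflation factor: 1.0505 × 1.080 × 1.0443 × 1.060 × 1.033 × 1.0231 ≈ 1.32730.
Nominal growth factor: 1.12600. Real growth factor = 1.12600 / 1.32730 ≈ 0.84834.
Annualized: 0.84834^(1/6) − 1 ≈ -0.02704.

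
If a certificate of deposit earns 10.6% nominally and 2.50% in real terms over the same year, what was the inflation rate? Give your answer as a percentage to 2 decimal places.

From (1+r_nom) = (1+r_real)(1+π), we get 1+π = (1 + 10.6%)/(1 + 2.50%) = 1.106/1.0250 ≈ 1.07902.
So π ≈ 7.9024%.

7.90%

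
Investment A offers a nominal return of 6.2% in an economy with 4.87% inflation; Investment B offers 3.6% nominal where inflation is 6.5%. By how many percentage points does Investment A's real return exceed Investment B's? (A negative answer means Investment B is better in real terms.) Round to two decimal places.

Investment A real return: 1.062/1.0487 − 1 = 1.268%.
Investment B real return: 1.036/1.065 − 1 = -2.723%.
Difference: 1.268 − (-2.723) = 3.991 pp.

3.99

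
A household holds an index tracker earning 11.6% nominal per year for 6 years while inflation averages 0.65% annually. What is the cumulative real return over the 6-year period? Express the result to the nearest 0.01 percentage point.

The annual real rate is (1+11.6%)/(1+0.65%) − 1 = 10.8793%.
Compounded over 6 years: (1 + 0.108793)^6 − 1 ≈ 0.85824.

85.82%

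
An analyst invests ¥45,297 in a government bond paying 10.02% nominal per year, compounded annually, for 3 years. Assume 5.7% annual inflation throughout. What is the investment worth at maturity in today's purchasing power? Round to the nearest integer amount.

Nominal value at maturity: ¥45,297 × (1 + 10.02%)^3 ≈ ¥60,323.
Price-level factor over 3 years: (1 + 5.7%)^3 = 1.180932193.
The maturity value deflated by that factor is the answer in today's purchasing power.

¥51,081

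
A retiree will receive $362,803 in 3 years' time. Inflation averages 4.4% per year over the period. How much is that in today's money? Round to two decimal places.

Price-level factor over 3 years: (1 + 4.4%)^3 = 1.137893184.
Purchasing power today: $362,803 divided by that factor.

$318,837.48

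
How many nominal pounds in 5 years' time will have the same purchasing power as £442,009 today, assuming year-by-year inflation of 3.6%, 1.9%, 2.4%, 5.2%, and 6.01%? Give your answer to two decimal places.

Cumulative price-level factor: 1.036 × 1.019 × 1.024 × 1.052 × 1.0601 ≈ 1.2055812096.
The nominal amount required is £442,009 scaled up by that factor.

£532,877.74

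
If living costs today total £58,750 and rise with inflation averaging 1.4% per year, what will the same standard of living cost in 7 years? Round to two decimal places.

Cumulative price-level factor: (1+1.4%)^7 ≈ 1.1022133959.
The nominal amount required is £58,750 scaled up by that factor.

£64,755.04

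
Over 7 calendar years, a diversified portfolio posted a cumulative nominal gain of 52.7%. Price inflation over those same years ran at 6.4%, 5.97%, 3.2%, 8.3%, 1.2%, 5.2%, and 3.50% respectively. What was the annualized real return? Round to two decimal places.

1.37%

Cumulative inflation factor: 1.064 × 1.0597 × 1.032 × 1.083 × 1.012 × 1.052 × 1.0350 ≈ 1.38857.
Nominal growth factor: 1.52700. Real growth factor = 1.52700 / 1.38857 ≈ 1.09969.
Annualized: 1.09969^(1/7) − 1 ≈ 0.01367.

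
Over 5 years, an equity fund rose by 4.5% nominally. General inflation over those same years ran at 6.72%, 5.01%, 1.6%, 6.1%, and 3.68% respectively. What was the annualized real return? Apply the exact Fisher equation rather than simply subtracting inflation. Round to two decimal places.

Cumulative inflation factor: 1.0672 × 1.0501 × 1.016 × 1.061 × 1.0368 ≈ 1.25251.
Nominal growth factor: 1.04500. Real growth factor = 1.04500 / 1.25251 ≈ 0.83433.
Annualized: 0.83433^(1/5) − 1 ≈ -0.03558.

-3.56%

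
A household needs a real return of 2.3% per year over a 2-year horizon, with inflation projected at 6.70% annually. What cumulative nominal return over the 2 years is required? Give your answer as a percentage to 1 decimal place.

19.1%

Required annual nominal rate: (1+2.3%)(1+6.70%) − 1 = 9.1541%.
Cumulative over 2 years: (1 + 0.091541)^2 − 1 ≈ 0.19146.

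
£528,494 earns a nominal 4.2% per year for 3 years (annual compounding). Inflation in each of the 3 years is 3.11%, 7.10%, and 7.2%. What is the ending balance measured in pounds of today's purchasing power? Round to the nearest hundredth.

£505,077.68

Nominal value at maturity: £528,494 × (1 + 4.2%)^3 ≈ £597,920.19.
Price-level factor over 3 years: 1.0311 × 1.0710 × 1.072 = 1.1838182832.
The maturity value deflated by that factor is the answer in today's purchasing power.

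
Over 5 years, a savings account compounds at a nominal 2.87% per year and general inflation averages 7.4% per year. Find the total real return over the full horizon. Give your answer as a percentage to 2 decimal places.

-19.38%

The annual real rate is (1+2.87%)/(1+7.4%) − 1 = -4.2179%.
Compounded over 5 years: (1 + -0.042179)^5 − 1 ≈ -0.19384.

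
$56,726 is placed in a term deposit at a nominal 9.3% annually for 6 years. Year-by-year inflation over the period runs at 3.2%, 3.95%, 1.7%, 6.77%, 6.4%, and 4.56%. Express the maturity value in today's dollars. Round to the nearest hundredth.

Nominal value at maturity: $56,726 × (1 + 9.3%)^6 ≈ $96,717.07.
Price-level factor over 6 years: 1.032 × 1.0395 × 1.017 × 1.0677 × 1.064 × 1.0456 ≈ 1.2959301358.
The maturity value deflated by that factor is the answer in today's purchasing power.

$74,631.39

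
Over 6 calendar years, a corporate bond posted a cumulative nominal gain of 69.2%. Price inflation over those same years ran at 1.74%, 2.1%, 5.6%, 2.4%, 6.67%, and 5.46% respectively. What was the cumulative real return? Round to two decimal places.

33.90%

Cumulative inflation factor: 1.0174 × 1.021 × 1.056 × 1.024 × 1.0667 × 1.0546 ≈ 1.26361.
Nominal growth factor: 1.69200. Real growth factor = 1.69200 / 1.26361 ≈ 1.33903.
Total real return ≈ 33.9026%.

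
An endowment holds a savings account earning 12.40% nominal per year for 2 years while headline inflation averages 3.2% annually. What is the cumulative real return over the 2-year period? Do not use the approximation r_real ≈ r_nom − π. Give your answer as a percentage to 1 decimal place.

18.6%

The annual real rate is (1+12.40%)/(1+3.2%) − 1 = 8.9147%.
Compounded over 2 years: (1 + 0.089147)^2 − 1 ≈ 0.18624.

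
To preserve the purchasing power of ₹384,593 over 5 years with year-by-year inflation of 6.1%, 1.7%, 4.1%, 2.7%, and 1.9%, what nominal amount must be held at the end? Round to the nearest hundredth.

₹452,098.50

Cumulative price-level factor: 1.061 × 1.017 × 1.041 × 1.027 × 1.019 ≈ 1.1755245241.
The nominal amount required is ₹384,593 scaled up by that factor.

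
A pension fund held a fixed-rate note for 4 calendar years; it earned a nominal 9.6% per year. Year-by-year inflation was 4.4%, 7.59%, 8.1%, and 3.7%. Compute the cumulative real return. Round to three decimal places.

Cumulative inflation factor: 1.044 × 1.0759 × 1.081 × 1.037 ≈ 1.25915.
Nominal growth factor: 1.44292. Real growth factor = 1.44292 / 1.25915 ≈ 1.14595.
Total real return ≈ 14.5949%.

14.595%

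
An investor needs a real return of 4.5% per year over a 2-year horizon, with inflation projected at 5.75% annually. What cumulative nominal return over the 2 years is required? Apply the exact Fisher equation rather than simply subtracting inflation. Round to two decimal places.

22.12%

Required annual nominal rate: (1+4.5%)(1+5.75%) − 1 = 10.50875%.
Cumulative over 2 years: (1 + 0.1050875)^2 − 1 ≈ 0.22122.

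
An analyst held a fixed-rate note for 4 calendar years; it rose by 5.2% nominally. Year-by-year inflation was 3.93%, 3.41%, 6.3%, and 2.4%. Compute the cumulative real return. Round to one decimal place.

-10.1%

Cumulative inflation factor: 1.0393 × 1.0341 × 1.063 × 1.024 ≈ 1.16987.
Nominal growth factor: 1.05200. Real growth factor = 1.05200 / 1.16987 ≈ 0.89925.
Total real return ≈ -10.0753%.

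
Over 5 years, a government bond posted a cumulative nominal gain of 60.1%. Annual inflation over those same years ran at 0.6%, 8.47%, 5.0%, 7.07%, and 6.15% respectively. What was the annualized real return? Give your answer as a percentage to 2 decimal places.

Cumulative inflation factor: 1.006 × 1.0847 × 1.050 × 1.0707 × 1.0615 ≈ 1.30222.
Nominal growth factor: 1.60100. Real growth factor = 1.60100 / 1.30222 ≈ 1.22944.
Annualized: 1.22944^(1/5) − 1 ≈ 0.04218.

4.22%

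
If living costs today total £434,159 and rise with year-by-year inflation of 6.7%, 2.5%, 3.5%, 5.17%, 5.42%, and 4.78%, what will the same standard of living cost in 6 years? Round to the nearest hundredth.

£570,914.04

Cumulative price-level factor: 1.067 × 1.025 × 1.035 × 1.0517 × 1.0542 × 1.0478 ≈ 1.3149883780.
The nominal amount required is £434,159 scaled up by that factor.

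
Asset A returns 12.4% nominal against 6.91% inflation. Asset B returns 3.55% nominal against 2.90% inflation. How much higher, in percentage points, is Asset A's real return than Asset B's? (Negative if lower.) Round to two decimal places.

4.50

Asset A real return: 1.124/1.0691 − 1 = 5.135%.
Asset B real return: 1.0355/1.0290 − 1 = 0.632%.
Difference: 5.135 − 0.632 = 4.503 pp.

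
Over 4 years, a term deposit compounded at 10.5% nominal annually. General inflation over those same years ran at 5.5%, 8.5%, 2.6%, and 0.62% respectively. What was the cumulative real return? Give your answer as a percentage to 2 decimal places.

Cumulative inflation factor: 1.055 × 1.085 × 1.026 × 1.0062 ≈ 1.18172.
Nominal growth factor: 1.49090. Real growth factor = 1.49090 / 1.18172 ≈ 1.26164.
Total real return ≈ 26.1639%.

26.16%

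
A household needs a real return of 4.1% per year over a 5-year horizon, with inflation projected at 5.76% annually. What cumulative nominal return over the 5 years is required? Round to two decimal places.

Required annual nominal rate: (1+4.1%)(1+5.76%) − 1 = 10.09616%.
Cumulative over 5 years: (1 + 0.1009616)^5 − 1 ≈ 0.61756.

61.76%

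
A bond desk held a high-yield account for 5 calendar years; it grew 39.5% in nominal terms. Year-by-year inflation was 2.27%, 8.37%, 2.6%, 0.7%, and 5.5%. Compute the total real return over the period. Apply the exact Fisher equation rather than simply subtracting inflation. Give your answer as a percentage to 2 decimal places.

Cumulative inflation factor: 1.0227 × 1.0837 × 1.026 × 1.007 × 1.055 ≈ 1.20805.
Nominal growth factor: 1.39500. Real growth factor = 1.39500 / 1.20805 ≈ 1.15475.
Total real return ≈ 15.4749%.

15.47%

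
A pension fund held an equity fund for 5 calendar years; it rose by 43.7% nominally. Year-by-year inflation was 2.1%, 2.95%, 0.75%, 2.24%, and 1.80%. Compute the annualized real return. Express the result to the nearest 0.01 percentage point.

Cumulative inflation factor: 1.021 × 1.0295 × 1.0075 × 1.0224 × 1.0180 ≈ 1.10221.
Nominal growth factor: 1.43700. Real growth factor = 1.43700 / 1.10221 ≈ 1.30374.
Annualized: 1.30374^(1/5) − 1 ≈ 0.05448.

5.45%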